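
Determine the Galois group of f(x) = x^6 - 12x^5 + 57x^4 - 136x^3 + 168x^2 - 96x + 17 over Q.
The polynomial f is an irreducible sextic over Q, so G = Gal(f/Q) is one of the 16 transitive subgroups 6T1, ..., 6T16 of S_6. The discriminant of f is -419904, which is not a perfect square, so G is not contained in A_6. The transitive groups of degree 6 not contained in A_6 are: C_6 (6T1, order 6), S_3 (6T2, order 6), D_6 (6T3, order 12), C_3 x S_3 (6T5, order 18), A_4 x C_2 (6T6, order 24), S_4 (6T8, order 24), S_3 x S_3 (6T9, order 36), S_4 x C_2 (6T11, order 48), (S_3 x S_3) : C_2 (6T13, order 72), PGL(2,5) (6T14, order 120), S_6 (6T16, order 720). By Dedekind's theorem, for a prime p not dividing disc(f) the degrees of the irreducible factors of f mod p form the cycle type of an element of G. Factoring f modulo the 33 such primes p <= 149 (skipping 2, 3, which divide the discriminant), each new pattern first appears at: mod 5: f = (x^3 + 2x + 1)(x^3 + 3x^2 + 2), pattern 3+3; mod 7: f = (x^6 + 2x^5 + x^4 + 4x^3 + 2x + 3), pattern 6; mod 17: f = (x)(x + 13)(x^2 + 13x + 10)(x^2 + 13x + 16), pattern 2+2+1+1; mod 19: f = (x + 4)(x + 5)(x + 10)(x + 11)(x^2 + 15x + 10), pattern 2+1+1+1+1; mod 71: f = (x^2 + 67x + 44)(x^2 + 67x + 49)(x^2 + 67x + 58), pattern 2+2+2. No other pattern occurs in this range, so the set of observed cycle types is {3+3, 6, 2+2+1+1, 2+1+1+1+1, 2+2+2}. The candidates containing elements of all these cycle types are A_4 x C_2 (6T6) of order 24, S_4 x C_2 (6T11) of order 48, (S_3 x S_3) : C_2 (6T13) of order 72, S_6 (6T16) of order 720; the others are excluded. The observed types are precisely the cycle types that occur in A_4 x C_2 (6T6) (apart from the identity). Each of the other remaining candidates has further cycle types, and by the Chebotarev density theorem the matching factorization patterns would occur for a proportion of primes equal to their share of the group: S_4 x C_2 (6T11) additionally contains elements of type 4+2, 4+1+1 (12 of its 48 elements, about 25% of primes); (S_3 x S_3) : C_2 (6T13) additionally contains elements of type 4+2, 3+2+1, 3+1+1+1 (34 of its 72 elements, about 47% of primes); S_6 (6T16) additionally contains elements of type 5+1, 4+2, 4+1+1, 3+2+1, 3+1+1+1 (484 of its 720 elements, about 67% of primes). None of the 33 primes tested shows any such pattern (for each of these groups the chance of that is below 10^-4), which rules them out. Hence G = A_4 x C_2 (6T6), of order 24.

A_4 x C_2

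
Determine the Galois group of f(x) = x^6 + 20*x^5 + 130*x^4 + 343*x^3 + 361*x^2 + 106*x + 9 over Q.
PSL(2,5) (order 60)

The polynomial f is an irreducible sextic over Q, so G = Gal(f/Q) is one of the 16 transitive subgroups 6T1, ..., 6T16 of S_6. The discriminant of f is 3646117689361 = 1909481^2, a perfect square, so G is contained in A_6. The transitive groups of degree 6 contained in A_6 are: A_4 (6T4, order 12), S_4 (6T7, order 24), (C_3 x C_3) : C_4 (6T10, order 36), PSL(2,5) (6T12, order 60), A_6 (6T15, order 360). By Dedekind's theorem, for a prime p not dividing disc(f) the degrees of the irreducible factors of f mod p form the cycle type of an element of G. Factoring f modulo the 21 such primes p <= 83 (skipping 7, 19, which divide the discriminant), each new pattern first appears at: mod 2: f = (x + 1)(x^5 + x^4 + x^3 + x + 1), pattern 5+1; mod 11: f = (x^3 + 2x^2 + 10x + 3)(x^3 + 7x^2 + 7x + 3), pattern 3+3; mod 61: f = (x + 4)(x + 27)(x^2 + 25x + 47)(x^2 + 25x + 57), pattern 2+2+1+1. No other pattern occurs in this range, so the set of observed cycle types is {5+1, 3+3, 2+2+1+1}. The candidates containing elements of all these cycle types are PSL(2,5) (6T12) of order 60, A_6 (6T15) of order 360; the others are excluded. The observed types are precisely the cycle types that occur in PSL(2,5) (6T12) (apart from the identity). Each of the other remaining candidates has further cycle types, and by the Chebotarev density theorem the matching factorization patterns would occur for a proportion of primes equal to their share of the group: A_6 (6T15) additionally contains elements of type 4+2, 3+1+1+1 (130 of its 360 elements, about 36% of primes). None of the 21 primes tested shows any such pattern (for each of these groups the chance of that is below 10^-4), which rules them out. Hence G = PSL(2,5) (6T12), of order 60.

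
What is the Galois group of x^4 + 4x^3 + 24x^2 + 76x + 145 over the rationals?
The polynomial is an irreducible quartic over Q and its discriminant is 228614400 = 15120^2, a perfect square, so the Galois group is contained in A_4. The resolvent cubic y^3 - 24*y^2 - 276*y + 5824 splits completely over Q, which gives the Klein four-group V_4.

V_4 (order 4)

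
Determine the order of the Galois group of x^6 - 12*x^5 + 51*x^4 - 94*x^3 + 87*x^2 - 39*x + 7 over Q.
The degree of the splitting field over Q equals the order of the Galois group, so first determine the group. The polynomial f is an irreducible sextic over Q, so G = Gal(f/Q) is one of the 16 transitive subgroups 6T1, ..., 6T16 of S_6. The discriminant of f is -51195483, which is not a perfect square, so G is not contained in A_6. The transitive groups of degree 6 not contained in A_6 are: C_6 (6T1, order 6), S_3 (6T2, order 6), D_6 (6T3, order 12), C_3 x S_3 (6T5, order 18), A_4 x C_2 (6T6, order 24), S_4 (6T8, order 24), S_3 x S_3 (6T9, order 36), S_4 x C_2 (6T11, order 48), (S_3 x S_3) : C_2 (6T13, order 72), PGL(2,5) (6T14, order 120), S_6 (6T16, order 720). By Dedekind's theorem, for a prime p not dividing disc(f) the degrees of the irreducible factors of f mod p form the cycle type of an element of G. Factoring f modulo the 33 such primes p <= 149 (skipping 3, 17, which divide the discriminant), each new pattern first appears at: mod 2: f = (x^6 + x^4 + x^2 + x + 1), pattern 6; mod 7: f = (x)(x + 3)(x + 5)(x^3 + x^2 + 3), pattern 3+1+1+1; mod 19: f = (x^3 + 13x^2 + 4x + 13)(x^3 + 13x^2 + 11x + 2), pattern 3+3; mod 53: f = (x^2 + 2x + 23)(x^2 + 43x + 46)(x^2 + 49x + 23), pattern 2+2+2; mod 73: f = (x + 4)(x + 16)(x + 17)(x + 47)(x + 61)(x + 62), pattern 1+1+1+1+1+1. No other pattern occurs in this range, so the set of observed cycle types is {6, 3+1+1+1, 3+3, 2+2+2, 1+1+1+1+1+1}. The candidates containing elements of all these cycle types are C_3 x S_3 (6T5) of order 18, S_3 x S_3 (6T9) of order 36, (S_3 x S_3) : C_2 (6T13) of order 72, S_6 (6T16) of order 720; the others are excluded. The observed types are precisely the cycle types that occur in C_3 x S_3 (6T5). Each of the other remaining candidates has further cycle types, and by the Chebotarev density theorem the matching factorization patterns would occur for a proportion of primes equal to their share of the group: S_3 x S_3 (6T9) additionally contains elements of type 2+2+1+1 (9 of its 36 elements, about 25% of primes); (S_3 x S_3) : C_2 (6T13) additionally contains elements of type 4+2, 3+2+1, 2+2+1+1, 2+1+1+1+1 (45 of its 72 elements, about 62% of primes); S_6 (6T16) additionally contains elements of type 5+1, 4+2, 4+1+1, 3+2+1, 2+2+1+1, 2+1+1+1+1 (504 of its 720 elements, about 70% of primes). None of the 33 primes tested shows any such pattern (for each of these groups the chance of that is below 10^-4), which rules them out. Hence G = C_3 x S_3 (6T5), of order 18. The Galois group C_3 x S_3 (6T5) has order 18, so the splitting field has degree 18 over Q.

18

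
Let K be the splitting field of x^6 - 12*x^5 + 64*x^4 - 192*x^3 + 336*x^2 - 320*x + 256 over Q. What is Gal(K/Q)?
S_4 x C_2 (order 48)

The polynomial f is an irreducible sextic over Q, so G = Gal(f/Q) is one of the 16 transitive subgroups 6T1, ..., 6T16 of S_6. The discriminant of f is -1849378557919232, which is not a perfect square, so G is not contained in A_6. The transitive groups of degree 6 not contained in A_6 are: C_6 (6T1, order 6), S_3 (6T2, order 6), D_6 (6T3, order 12), C_3 x S_3 (6T5, order 18), A_4 x C_2 (6T6, order 24), S_4 (6T8, order 24), S_3 x S_3 (6T9, order 36), S_4 x C_2 (6T11, order 48), (S_3 x S_3) : C_2 (6T13, order 72), PGL(2,5) (6T14, order 120), S_6 (6T16, order 720). By Dedekind's theorem, for a prime p not dividing disc(f) the degrees of the irreducible factors of f mod p form the cycle type of an element of G. Factoring f modulo the 29 such primes p <= 127 (skipping 2, 29, which divide the discriminant), each new pattern first appears at: mod 3: f = (x^3 + x^2 + 2)(x^3 + 2x^2 + 2x + 2), pattern 3+3; mod 5: f = (x^6 + 3x^5 + 4x^4 + 3x^3 + x^2 + 1), pattern 6; mod 7: f = (x + 4)(x + 6)(x^4 + 6x^3 + x^2 + 4x + 6), pattern 4+1+1; mod 17: f = (x + 5)(x + 8)(x^2 + 5)(x^2 + 9x + 4), pattern 2+2+1+1; mod 23: f = (x^2 + 16x + 20)(x^2 + 19x + 20)(x^2 + 22x + 8), pattern 2+2+2; mod 67: f = (x^2 + 63x + 60)(x^4 + 59x^3 + 39x^2 + 42x + 40), pattern 4+2; mod 127: f = (x + 5)(x + 45)(x + 78)(x + 118)(x^2 + 123x + 107), pattern 2+1+1+1+1. No other pattern occurs in this range, so the set of observed cycle types is {3+3, 6, 4+1+1, 2+2+1+1, 2+2+2, 4+2, 2+1+1+1+1}. The candidates containing elements of all these cycle types are S_4 x C_2 (6T11) of order 48, S_6 (6T16) of order 720; the others are excluded. The observed types are precisely the cycle types that occur in S_4 x C_2 (6T11) (apart from the identity). Each of the other remaining candidates has further cycle types, and by the Chebotarev density theorem the matching factorization patterns would occur for a proportion of primes equal to their share of the group: S_6 (6T16) additionally contains elements of type 5+1, 3+2+1, 3+1+1+1 (304 of its 720 elements, about 42% of primes). None of the 29 primes tested shows any such pattern (for each of these groups the chance of that is below 10^-4), which rules them out. Hence G = S_4 x C_2 (6T11), of order 48.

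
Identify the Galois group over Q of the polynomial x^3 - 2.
S_3

The polynomial is an irreducible cubic over Q and its discriminant is -108, which is not a perfect square. For an irreducible cubic, a non-square discriminant gives Galois group S_3.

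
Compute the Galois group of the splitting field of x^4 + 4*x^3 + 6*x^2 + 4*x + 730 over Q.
The polynomial is an irreducible quartic over Q and its discriminant is 99179645184 = 314928^2, a perfect square, so the Galois group is contained in A_4. The resolvent cubic y^3 - 6*y^2 - 2904*y + 5824 splits completely over Q, which gives the Klein four-group V_4.

V_4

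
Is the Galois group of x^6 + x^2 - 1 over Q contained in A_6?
Yes

The polynomial is irreducible of degree 6 over Q. Its discriminant is 61504 = 248^2, a perfect square. A Galois group lies in the alternating group exactly when the discriminant is a square in Q, so the Galois group (S_4) is contained in A_6.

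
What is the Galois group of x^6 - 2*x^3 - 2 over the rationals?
S_3 x S_3

The polynomial f is an irreducible sextic over Q, so G = Gal(f/Q) is one of the 16 transitive subgroups 6T1, ..., 6T16 of S_6. The discriminant of f is 5038848, which is not a perfect square, so G is not contained in A_6. The transitive groups of degree 6 not contained in A_6 are: C_6 (6T1, order 6), S_3 (6T2, order 6), D_6 (6T3, order 12), C_3 x S_3 (6T5, order 18), A_4 x C_2 (6T6, order 24), S_4 (6T8, order 24), S_3 x S_3 (6T9, order 36), S_4 x C_2 (6T11, order 48), (S_3 x S_3) : C_2 (6T13, order 72), PGL(2,5) (6T14, order 120), S_6 (6T16, order 720). By Dedekind's theorem, for a prime p not dividing disc(f) the degrees of the irreducible factors of f mod p form the cycle type of an element of G. Factoring f modulo the 23 such primes p <= 97 (skipping 2, 3, which divide the discriminant), each new pattern first appears at: mod 5: f = (x^6 + 3x^3 + 3), pattern 6; mod 11: f = (x + 3)(x + 5)(x^2 + 6x + 3)(x^2 + 8x + 9), pattern 2+2+1+1; mod 13: f = (x + 2)(x + 5)(x + 6)(x^3 + 3), pattern 3+1+1+1; mod 31: f = (x^2 + 8x + 24)(x^2 + 9x + 11)(x^2 + 14x + 27), pattern 2+2+2; mod 97: f = (x^3 + 9)(x^3 + 86), pattern 3+3. No other pattern occurs in this range, so the set of observed cycle types is {6, 2+2+1+1, 3+1+1+1, 2+2+2, 3+3}. The candidates containing elements of all these cycle types are S_3 x S_3 (6T9) of order 36, (S_3 x S_3) : C_2 (6T13) of order 72, S_6 (6T16) of order 720; the others are excluded. The observed types are precisely the cycle types that occur in S_3 x S_3 (6T9) (apart from the identity). Each of the other remaining candidates has further cycle types, and by the Chebotarev density theorem the matching factorization patterns would occur for a proportion of primes equal to their share of the group: (S_3 x S_3) : C_2 (6T13) additionally contains elements of type 4+2, 3+2+1, 2+1+1+1+1 (36 of its 72 elements, about 50% of primes); S_6 (6T16) additionally contains elements of type 5+1, 4+2, 4+1+1, 3+2+1, 2+1+1+1+1 (459 of its 720 elements, about 64% of primes). None of the 23 primes tested shows any such pattern (for each of these groups the chance of that is below 10^-4), which rules them out. Hence G = S_3 x S_3 (6T9), of order 36.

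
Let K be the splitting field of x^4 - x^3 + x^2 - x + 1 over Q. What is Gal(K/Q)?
The polynomial is an irreducible quartic over Q and its discriminant is 125, which is not a perfect square, so the Galois group is not contained in A_4. The resolvent cubic y^3 - y^2 - 3*y + 2 has exactly one rational root, so the Galois group is C_4 or D_4. The quartic becomes reducible over Q(sqrt(disc)), so the group is C_4.

4T1: C_4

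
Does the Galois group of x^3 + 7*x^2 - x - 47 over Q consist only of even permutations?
The polynomial is irreducible of degree 3 over Q. Its discriminant is 10816 = 104^2, a perfect square. A Galois group lies in the alternating group exactly when the discriminant is a square in Q, so the Galois group (C_3) is contained in A_3.

Yes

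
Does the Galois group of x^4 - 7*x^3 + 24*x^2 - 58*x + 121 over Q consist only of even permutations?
The polynomial is irreducible of degree 4 over Q. Its discriminant is 66430125, which is not a perfect square. A Galois group lies in the alternating group exactly when the discriminant is a square in Q, so the Galois group (C_4) is not contained in A_4.

No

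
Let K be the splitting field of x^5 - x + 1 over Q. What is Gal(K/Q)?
The polynomial f is an irreducible quintic over Q, so G = Gal(f/Q) is a transitive subgroup of S_5: one of C_5 (5T1, order 5), D_5 (5T2, order 10), F_20 (5T3, order 20), A_5 (5T4, order 60) or S_5 (5T5, order 120). The discriminant of f is 2869, which is not a perfect square, so G is not contained in A_5. The transitive groups of degree 5 not contained in A_5 are: F_20 (5T3, order 20), S_5 (5T5, order 120). By Dedekind's theorem, for a prime p not dividing disc(f) the degrees of the irreducible factors of f mod p form the cycle type of an element of G. Factoring f modulo the first such prime p = 2, each new pattern first appears at: mod 2: f = (x^2 + x + 1)(x^3 + x^2 + 1), pattern 3+2. No other pattern occurs in this range, so the set of observed cycle types is {3+2}. Among the candidates above, the only group containing elements of all these cycle types is S_5 (5T5) — F_20 (5T3) lacks at least one of them. Hence G = S_5 (5T5), of order 120.

5T5: S_5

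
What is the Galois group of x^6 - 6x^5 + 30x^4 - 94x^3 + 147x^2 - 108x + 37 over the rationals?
PGL(2,5), S_5 acting on 6 points

The polynomial f is an irreducible sextic over Q, so G = Gal(f/Q) is one of the 16 transitive subgroups 6T1, ..., 6T16 of S_6. The discriminant of f is -5217636731328, which is not a perfect square, so G is not contained in A_6. The transitive groups of degree 6 not contained in A_6 are: C_6 (6T1, order 6), S_3 (6T2, order 6), D_6 (6T3, order 12), C_3 x S_3 (6T5, order 18), A_4 x C_2 (6T6, order 24), S_4 (6T8, order 24), S_3 x S_3 (6T9, order 36), S_4 x C_2 (6T11, order 48), (S_3 x S_3) : C_2 (6T13, order 72), PGL(2,5) (6T14, order 120), S_6 (6T16, order 720). By Dedekind's theorem, for a prime p not dividing disc(f) the degrees of the irreducible factors of f mod p form the cycle type of an element of G. Factoring f modulo the 21 such primes p <= 89 (skipping 2, 3, 7, which divide the discriminant), each new pattern first appears at: mod 5: f = (x^6 + 4x^5 + x^3 + 2x^2 + 2x + 2), pattern 6; mod 11: f = (x + 7)(x^5 + 9x^4 + 5x^2 + 2x + 10), pattern 5+1; mod 13: f = (x + 7)(x + 9)(x^4 + 4x^3 + 7x^2 + 10x + 1), pattern 4+1+1; mod 23: f = (x + 9)(x + 11)(x^2 + 4x + 16)(x^2 + 16x + 3), pattern 2+2+1+1; mod 43: f = (x^3 + 2x^2 + 2x + 34)(x^3 + 35x^2 + x + 15), pattern 3+3; mod 61: f = (x^2 + 19x + 20)(x^2 + 43x + 14)(x^2 + 54x + 40), pattern 2+2+2. No other pattern occurs in this range, so the set of observed cycle types is {6, 5+1, 4+1+1, 2+2+1+1, 3+3, 2+2+2}. The candidates containing elements of all these cycle types are PGL(2,5) (6T14) of order 120, S_6 (6T16) of order 720; the others are excluded. The observed types are precisely the cycle types that occur in PGL(2,5) (6T14) (apart from the identity). Each of the other remaining candidates has further cycle types, and by the Chebotarev density theorem the matching factorization patterns would occur for a proportion of primes equal to their share of the group: S_6 (6T16) additionally contains elements of type 4+2, 3+2+1, 3+1+1+1, 2+1+1+1+1 (265 of its 720 elements, about 37% of primes). None of the 21 primes tested shows any such pattern (for each of these groups the chance of that is below 10^-4), which rules them out. Hence G = PGL(2,5) (6T14), of order 120.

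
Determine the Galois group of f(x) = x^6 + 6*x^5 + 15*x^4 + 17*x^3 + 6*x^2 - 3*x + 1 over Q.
C_3 x S_3 (also written G18)

The polynomial f is an irreducible sextic over Q, so G = Gal(f/Q) is one of the 16 transitive subgroups 6T1, ..., 6T16 of S_6. The discriminant of f is -177147, which is not a perfect square, so G is not contained in A_6. The transitive groups of degree 6 not contained in A_6 are: C_6 (6T1, order 6), S_3 (6T2, order 6), D_6 (6T3, order 12), C_3 x S_3 (6T5, order 18), A_4 x C_2 (6T6, order 24), S_4 (6T8, order 24), S_3 x S_3 (6T9, order 36), S_4 x C_2 (6T11, order 48), (S_3 x S_3) : C_2 (6T13, order 72), PGL(2,5) (6T14, order 120), S_6 (6T16, order 720). By Dedekind's theorem, for a prime p not dividing disc(f) the degrees of the irreducible factors of f mod p form the cycle type of an element of G. Factoring f modulo the 33 such primes p <= 139 (skipping 3, which divides the discriminant), each new pattern first appears at: mod 2: f = (x^6 + x^4 + x^3 + x + 1), pattern 6; mod 7: f = (x + 2)(x + 3)(x + 5)(x^3 + 3x^2 + 3x + 4), pattern 3+1+1+1; mod 17: f = (x^2 + 3x + 9)(x^2 + 6x + 12)(x^2 + 14x + 3), pattern 2+2+2; mod 19: f = (x^3 + 3x^2 + 3x + 7)(x^3 + 3x^2 + 3x + 11), pattern 3+3; mod 73: f = (x + 14)(x + 22)(x + 23)(x + 30)(x + 31)(x + 32), pattern 1+1+1+1+1+1. No other pattern occurs in this range, so the set of observed cycle types is {6, 3+1+1+1, 2+2+2, 3+3, 1+1+1+1+1+1}. The candidates containing elements of all these cycle types are C_3 x S_3 (6T5) of order 18, S_3 x S_3 (6T9) of order 36, (S_3 x S_3) : C_2 (6T13) of order 72, S_6 (6T16) of order 720; the others are excluded. The observed types are precisely the cycle types that occur in C_3 x S_3 (6T5). Each of the other remaining candidates has further cycle types, and by the Chebotarev density theorem the matching factorization patterns would occur for a proportion of primes equal to their share of the group: S_3 x S_3 (6T9) additionally contains elements of type 2+2+1+1 (9 of its 36 elements, about 25% of primes); (S_3 x S_3) : C_2 (6T13) additionally contains elements of type 4+2, 3+2+1, 2+2+1+1, 2+1+1+1+1 (45 of its 72 elements, about 62% of primes); S_6 (6T16) additionally contains elements of type 5+1, 4+2, 4+1+1, 3+2+1, 2+2+1+1, 2+1+1+1+1 (504 of its 720 elements, about 70% of primes). None of the 33 primes tested shows any such pattern (for each of these groups the chance of that is below 10^-4), which rules them out. Hence G = C_3 x S_3 (6T5), of order 18.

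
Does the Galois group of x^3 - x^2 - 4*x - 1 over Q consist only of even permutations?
The polynomial is irreducible of degree 3 over Q. Its discriminant is 169 = 13^2, a perfect square. A Galois group lies in the alternating group exactly when the discriminant is a square in Q, so the Galois group (C_3) is contained in A_3.

Yes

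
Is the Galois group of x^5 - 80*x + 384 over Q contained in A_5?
The polynomial is irreducible of degree 5 over Q. Its discriminant is 67108864000000 = 8192000^2, a perfect square. A Galois group lies in the alternating group exactly when the discriminant is a square in Q, so the Galois group (D_5) is contained in A_5.

Yes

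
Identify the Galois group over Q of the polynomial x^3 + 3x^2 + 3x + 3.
3T2: S_3

The polynomial is an irreducible cubic over Q and its discriminant is -108, which is not a perfect square. For an irreducible cubic, a non-square discriminant gives Galois group S_3.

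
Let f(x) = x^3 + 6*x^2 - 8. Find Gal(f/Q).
The polynomial is an irreducible cubic over Q and its discriminant is 5184 = 72^2, a perfect square. For an irreducible cubic, a square discriminant forces the Galois group to be A_3, the cyclic group of order 3.

C_3 (also written C3)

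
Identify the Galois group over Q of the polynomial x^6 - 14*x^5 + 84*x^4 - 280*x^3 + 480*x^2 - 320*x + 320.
The polynomial f is an irreducible sextic over Q, so G = Gal(f/Q) is one of the 16 transitive subgroups 6T1, ..., 6T16 of S_6. The discriminant of f is 564385546240000 = 23756800^2, a perfect square, so G is contained in A_6. The transitive groups of degree 6 contained in A_6 are: A_4 (6T4, order 12), S_4 (6T7, order 24), (C_3 x C_3) : C_4 (6T10, order 36), PSL(2,5) (6T12, order 60), A_6 (6T15, order 360). By Dedekind's theorem, for a prime p not dividing disc(f) the degrees of the irreducible factors of f mod p form the cycle type of an element of G. Factoring f modulo the 19 such primes p <= 79 (skipping 2, 5, 29, which divide the discriminant), each new pattern first appears at: mod 3: f = (x^2 + 2x + 2)(x^4 + 2x^3 + x + 1), pattern 4+2; mod 11: f = (x^3 + 8x + 6)(x^3 + 8x^2 + 10x + 2), pattern 3+3; mod 19: f = (x + 12)(x + 14)(x^2 + 7x + 2)(x^2 + 10x + 10), pattern 2+2+1+1; mod 61: f = (x + 3)(x + 36)(x + 50)(x^3 + 19x^2 + 56x + 10), pattern 3+1+1+1. No other pattern occurs in this range, so the set of observed cycle types is {4+2, 3+3, 2+2+1+1, 3+1+1+1}. The candidates containing elements of all these cycle types are (C_3 x C_3) : C_4 (6T10) of order 36, A_6 (6T15) of order 360; the others are excluded. The observed types are precisely the cycle types that occur in (C_3 x C_3) : C_4 (6T10) (apart from the identity). Each of the other remaining candidates has further cycle types, and by the Chebotarev density theorem the matching factorization patterns would occur for a proportion of primes equal to their share of the group: A_6 (6T15) additionally contains elements of type 5+1 (144 of its 360 elements, about 40% of primes). None of the 19 primes tested shows any such pattern (for each of these groups the chance of that is below 10^-4), which rules them out. Hence G = (C_3 x C_3) : C_4 (6T10), of order 36.

(C_3 x C_3) : C_4 (also written G36+)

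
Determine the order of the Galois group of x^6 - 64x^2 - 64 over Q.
The degree of the splitting field over Q equals the order of the Galois group, so first determine the group. The polynomial f is an irreducible sextic over Q, so G = Gal(f/Q) is one of the 16 transitive subgroups 6T1, ..., 6T16 of S_6. The discriminant of f is 3603718079512576 = 60030976^2, a perfect square, so G is contained in A_6. The transitive groups of degree 6 contained in A_6 are: A_4 (6T4, order 12), S_4 (6T7, order 24), (C_3 x C_3) : C_4 (6T10, order 36), PSL(2,5) (6T12, order 60), A_6 (6T15, order 360). By Dedekind's theorem, for a prime p not dividing disc(f) the degrees of the irreducible factors of f mod p form the cycle type of an element of G. Factoring f modulo the 79 such primes p <= 419 (skipping 2, 229, which divide the discriminant), each new pattern first appears at: mod 3: f = (x^3 + x^2 + 2x + 1)(x^3 + 2x^2 + 2x + 2), pattern 3+3; mod 7: f = (x^2 + 2)(x^4 + 5x^2 + 3), pattern 4+2; mod 23: f = (x + 5)(x + 18)(x^2 + 2x + 3)(x^2 + 21x + 3), pattern 2+2+1+1; mod 193: f = (x + 7)(x + 13)(x + 19)(x + 174)(x + 180)(x + 186), pattern 1+1+1+1+1+1. No other pattern occurs in this range, so the set of observed cycle types is {3+3, 4+2, 2+2+1+1, 1+1+1+1+1+1}. The candidates containing elements of all these cycle types are S_4 (6T7) of order 24, (C_3 x C_3) : C_4 (6T10) of order 36, A_6 (6T15) of order 360; the others are excluded. The observed types are precisely the cycle types that occur in S_4 (6T7). Each of the other remaining candidates has further cycle types, and by the Chebotarev density theorem the matching factorization patterns would occur for a proportion of primes equal to their share of the group: (C_3 x C_3) : C_4 (6T10) additionally contains elements of type 3+1+1+1 (4 of its 36 elements, about 11% of primes); A_6 (6T15) additionally contains elements of type 5+1, 3+1+1+1 (184 of its 360 elements, about 51% of primes). None of the 79 primes tested shows any such pattern (for each of these groups the chance of that is below 10^-4), which rules them out. Hence G = S_4 (6T7), of order 24. The Galois group S_4 (6T7) has order 24, so the splitting field has degree 24 over Q.

24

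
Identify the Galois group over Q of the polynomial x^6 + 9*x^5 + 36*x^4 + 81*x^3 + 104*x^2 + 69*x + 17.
S_4, S_4(6c), the S_4-action on 6 points not in A_6

The polynomial f is an irreducible sextic over Q, so G = Gal(f/Q) is one of the 16 transitive subgroups 6T1, ..., 6T16 of S_6. The discriminant of f is 810448, which is not a perfect square, so G is not contained in A_6. The transitive groups of degree 6 not contained in A_6 are: C_6 (6T1, order 6), S_3 (6T2, order 6), D_6 (6T3, order 12), C_3 x S_3 (6T5, order 18), A_4 x C_2 (6T6, order 24), S_4 (6T8, order 24), S_3 x S_3 (6T9, order 36), S_4 x C_2 (6T11, order 48), (S_3 x S_3) : C_2 (6T13, order 72), PGL(2,5) (6T14, order 120), S_6 (6T16, order 720). By Dedekind's theorem, for a prime p not dividing disc(f) the degrees of the irreducible factors of f mod p form the cycle type of an element of G. Factoring f modulo the 22 such primes p <= 89 (skipping 2, 37, which divide the discriminant), each new pattern first appears at: mod 3: f = (x^3 + x^2 + 2x + 1)(x^3 + 2x^2 + 2x + 2), pattern 3+3; mod 5: f = (x^2 + 2x + 4)(x^2 + 3x + 4)(x^2 + 4x + 2), pattern 2+2+2; mod 17: f = (x)(x + 3)(x^4 + 6x^3 + x^2 + 10x + 6), pattern 4+1+1; mod 67: f = (x + 6)(x + 64)(x^2 + 3x + 42)(x^2 + 3x + 52), pattern 2+2+1+1. No other pattern occurs in this range, so the set of observed cycle types is {3+3, 2+2+2, 4+1+1, 2+2+1+1}. The candidates containing elements of all these cycle types are S_4 (6T8) of order 24, S_4 x C_2 (6T11) of order 48, PGL(2,5) (6T14) of order 120, S_6 (6T16) of order 720; the others are excluded. The observed types are precisely the cycle types that occur in S_4 (6T8) (apart from the identity). Each of the other remaining candidates has further cycle types, and by the Chebotarev density theorem the matching factorization patterns would occur for a proportion of primes equal to their share of the group: S_4 x C_2 (6T11) additionally contains elements of type 6, 4+2, 2+1+1+1+1 (17 of its 48 elements, about 35% of primes); PGL(2,5) (6T14) additionally contains elements of type 6, 5+1 (44 of its 120 elements, about 37% of primes); S_6 (6T16) additionally contains elements of type 6, 5+1, 4+2, 3+2+1, 3+1+1+1, 2+1+1+1+1 (529 of its 720 elements, about 73% of primes). None of the 22 primes tested shows any such pattern (for each of these groups the chance of that is below 10^-4), which rules them out. Hence G = S_4 (6T8), of order 24.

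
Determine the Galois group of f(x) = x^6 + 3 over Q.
S_3 (order 6)

The polynomial f is an irreducible sextic over Q, so G = Gal(f/Q) is one of the 16 transitive subgroups 6T1, ..., 6T16 of S_6. The discriminant of f is -11337408, which is not a perfect square, so G is not contained in A_6. The transitive groups of degree 6 not contained in A_6 are: C_6 (6T1, order 6), S_3 (6T2, order 6), D_6 (6T3, order 12), C_3 x S_3 (6T5, order 18), A_4 x C_2 (6T6, order 24), S_4 (6T8, order 24), S_3 x S_3 (6T9, order 36), S_4 x C_2 (6T11, order 48), (S_3 x S_3) : C_2 (6T13, order 72), PGL(2,5) (6T14, order 120), S_6 (6T16, order 720). By Dedekind's theorem, for a prime p not dividing disc(f) the degrees of the irreducible factors of f mod p form the cycle type of an element of G. Factoring f modulo the 23 such primes p <= 97 (skipping 2, 3, which divide the discriminant), each new pattern first appears at: mod 5: f = (x^2 + 2)(x^2 + x + 2)(x^2 + 4x + 2), pattern 2+2+2; mod 7: f = (x^3 + 2)(x^3 + 5), pattern 3+3; mod 61: f = (x + 3)(x + 19)(x + 22)(x + 39)(x + 42)(x + 58), pattern 1+1+1+1+1+1. No other pattern occurs in this range, so the set of observed cycle types is {2+2+2, 3+3, 1+1+1+1+1+1}. The candidates containing elements of all these cycle types are C_6 (6T1) of order 6, S_3 (6T2) of order 6, D_6 (6T3) of order 12, C_3 x S_3 (6T5) of order 18, A_4 x C_2 (6T6) of order 24, S_4 (6T8) of order 24, S_3 x S_3 (6T9) of order 36, S_4 x C_2 (6T11) of order 48, (S_3 x S_3) : C_2 (6T13) of order 72, PGL(2,5) (6T14) of order 120, S_6 (6T16) of order 720; the others are excluded. The observed types are precisely the cycle types that occur in S_3 (6T2). Each of the other remaining candidates has further cycle types, and by the Chebotarev density theorem the matching factorization patterns would occur for a proportion of primes equal to their share of the group: C_6 (6T1) additionally contains elements of type 6 (2 of its 6 elements, about 33% of primes); D_6 (6T3) additionally contains elements of type 6, 2+2+1+1 (5 of its 12 elements, about 42% of primes); C_3 x S_3 (6T5) additionally contains elements of type 6, 3+1+1+1 (10 of its 18 elements, about 56% of primes); A_4 x C_2 (6T6) additionally contains elements of type 6, 2+2+1+1, 2+1+1+1+1 (14 of its 24 elements, about 58% of primes); S_4 (6T8) additionally contains elements of type 4+1+1, 2+2+1+1 (9 of its 24 elements, about 38% of primes); S_3 x S_3 (6T9) additionally contains elements of type 6, 3+1+1+1, 2+2+1+1 (25 of its 36 elements, about 69% of primes); S_4 x C_2 (6T11) additionally contains elements of type 6, 4+2, 4+1+1, 2+2+1+1, 2+1+1+1+1 (32 of its 48 elements, about 67% of primes); (S_3 x S_3) : C_2 (6T13) additionally contains elements of type 6, 4+2, 3+2+1, 3+1+1+1, 2+2+1+1, 2+1+1+1+1 (61 of its 72 elements, about 85% of primes); PGL(2,5) (6T14) additionally contains elements of type 6, 5+1, 4+1+1, 2+2+1+1 (89 of its 120 elements, about 74% of primes); S_6 (6T16) additionally contains elements of type 6, 5+1, 4+2, 4+1+1, 3+2+1, 3+1+1+1, 2+2+1+1, 2+1+1+1+1 (664 of its 720 elements, about 92% of primes). None of the 23 primes tested shows any such pattern (for each of these groups the chance of that is below 10^-4), which rules them out. Hence G = S_3 (6T2), of order 6.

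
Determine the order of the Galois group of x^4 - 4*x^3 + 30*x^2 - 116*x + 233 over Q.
12

The degree of the splitting field over Q equals the order of the Galois group, so first determine the group. The polynomial is an irreducible quartic over Q and its discriminant is 1358954496 = 36864^2, a perfect square, so the Galois group is contained in A_4. The resolvent cubic y^3 - 30*y^2 - 468*y + 10776 is irreducible over Q. An irreducible resolvent with square discriminant gives A_4. The Galois group A_4 (4T4) has order 12, so the splitting field has degree 12 over Q.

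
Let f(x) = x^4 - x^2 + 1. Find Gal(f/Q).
V_4 (also written V4)

The polynomial is an irreducible quartic over Q and its discriminant is 144 = 12^2, a perfect square, so the Galois group is contained in A_4. The resolvent cubic y^3 + y^2 - 4*y - 4 splits completely over Q, which gives the Klein four-group V_4.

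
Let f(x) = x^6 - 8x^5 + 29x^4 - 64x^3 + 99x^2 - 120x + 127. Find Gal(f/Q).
The polynomial f is an irreducible sextic over Q, so G = Gal(f/Q) is one of the 16 transitive subgroups 6T1, ..., 6T16 of S_6. The discriminant of f is -18046378835968, which is not a perfect square, so G is not contained in A_6. The transitive groups of degree 6 not contained in A_6 are: C_6 (6T1, order 6), S_3 (6T2, order 6), D_6 (6T3, order 12), C_3 x S_3 (6T5, order 18), A_4 x C_2 (6T6, order 24), S_4 (6T8, order 24), S_3 x S_3 (6T9, order 36), S_4 x C_2 (6T11, order 48), (S_3 x S_3) : C_2 (6T13, order 72), PGL(2,5) (6T14, order 120), S_6 (6T16, order 720). By Dedekind's theorem, for a prime p not dividing disc(f) the degrees of the irreducible factors of f mod p form the cycle type of an element of G. Factoring f modulo the 37 such primes p <= 167 (skipping 2, 7, which divide the discriminant), each new pattern first appears at: mod 3: f = (x^6 + x^5 + 2x^4 + 2x^3 + 1), pattern 6; mod 11: f = (x^3 + 5x^2 + 2)(x^3 + 9x^2 + 6x + 3), pattern 3+3; mod 13: f = (x^2 + x + 2)(x^2 + 5x + 11)(x^2 + 12x + 4), pattern 2+2+2; mod 29: f = (x + 2)(x + 10)(x + 13)(x + 16)(x + 18)(x + 20), pattern 1+1+1+1+1+1. No other pattern occurs in this range, so the set of observed cycle types is {6, 3+3, 2+2+2, 1+1+1+1+1+1}. The candidates containing elements of all these cycle types are C_6 (6T1) of order 6, D_6 (6T3) of order 12, C_3 x S_3 (6T5) of order 18, A_4 x C_2 (6T6) of order 24, S_3 x S_3 (6T9) of order 36, S_4 x C_2 (6T11) of order 48, (S_3 x S_3) : C_2 (6T13) of order 72, PGL(2,5) (6T14) of order 120, S_6 (6T16) of order 720; the others are excluded. The observed types are precisely the cycle types that occur in C_6 (6T1). Each of the other remaining candidates has further cycle types, and by the Chebotarev density theorem the matching factorization patterns would occur for a proportion of primes equal to their share of the group: D_6 (6T3) additionally contains elements of type 2+2+1+1 (3 of its 12 elements, about 25% of primes); C_3 x S_3 (6T5) additionally contains elements of type 3+1+1+1 (4 of its 18 elements, about 22% of primes); A_4 x C_2 (6T6) additionally contains elements of type 2+2+1+1, 2+1+1+1+1 (6 of its 24 elements, about 25% of primes); S_3 x S_3 (6T9) additionally contains elements of type 3+1+1+1, 2+2+1+1 (13 of its 36 elements, about 36% of primes); S_4 x C_2 (6T11) additionally contains elements of type 4+2, 4+1+1, 2+2+1+1, 2+1+1+1+1 (24 of its 48 elements, about 50% of primes); (S_3 x S_3) : C_2 (6T13) additionally contains elements of type 4+2, 3+2+1, 3+1+1+1, 2+2+1+1, 2+1+1+1+1 (49 of its 72 elements, about 68% of primes); PGL(2,5) (6T14) additionally contains elements of type 5+1, 4+1+1, 2+2+1+1 (69 of its 120 elements, about 58% of primes); S_6 (6T16) additionally contains elements of type 5+1, 4+2, 4+1+1, 3+2+1, 3+1+1+1, 2+2+1+1, 2+1+1+1+1 (544 of its 720 elements, about 76% of primes). None of the 37 primes tested shows any such pattern (for each of these groups the chance of that is below 10^-4), which rules them out. Hence G = C_6 (6T1), of order 6.

C_6, the cyclic group of order 6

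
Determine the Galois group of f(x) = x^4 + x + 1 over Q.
The polynomial is an irreducible quartic over Q and its discriminant is 229, which is not a perfect square, so the Galois group is not contained in A_4. The resolvent cubic y^3 - 4*y - 1 is irreducible over Q. An irreducible resolvent with non-square discriminant gives S_4.

4T5: S_4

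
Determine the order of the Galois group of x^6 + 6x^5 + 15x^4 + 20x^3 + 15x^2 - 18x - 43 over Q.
360

The degree of the splitting field over Q equals the order of the Galois group, so first determine the group. The polynomial f is an irreducible sextic over Q, so G = Gal(f/Q) is one of the 16 transitive subgroups 6T1, ..., 6T16 of S_6. The discriminant of f is 746496000000 = 864000^2, a perfect square, so G is contained in A_6. The transitive groups of degree 6 contained in A_6 are: A_4 (6T4, order 12), S_4 (6T7, order 24), (C_3 x C_3) : C_4 (6T10, order 36), PSL(2,5) (6T12, order 60), A_6 (6T15, order 360). By Dedekind's theorem, for a prime p not dividing disc(f) the degrees of the irreducible factors of f mod p form the cycle type of an element of G. Factoring f modulo the 6 such primes p <= 23 (skipping 2, 3, 5, which divide the discriminant), each new pattern first appears at: mod 7: f = (x + 5)(x^5 + x^4 + 3x^3 + 5x^2 + 4x + 4), pattern 5+1; mod 23: f = (x + 3)(x + 12)(x + 17)(x^3 + 20x^2 + 4x + 15), pattern 3+1+1+1. No other pattern occurs in this range, so the set of observed cycle types is {5+1, 3+1+1+1}. Among the candidates above, the only group containing elements of all these cycle types is A_6 (6T15) — each of A_4 (6T4), S_4 (6T7), (C_3 x C_3) : C_4 (6T10), PSL(2,5) (6T12) lacks at least one of them. Hence G = A_6 (6T15), of order 360. The Galois group A_6 (6T15) has order 360, so the splitting field has degree 360 over Q.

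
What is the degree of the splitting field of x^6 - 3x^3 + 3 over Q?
18

The degree of the splitting field over Q equals the order of the Galois group, so first determine the group. The polynomial f is an irreducible sextic over Q, so G = Gal(f/Q) is one of the 16 transitive subgroups 6T1, ..., 6T16 of S_6. The discriminant of f is -177147, which is not a perfect square, so G is not contained in A_6. The transitive groups of degree 6 not contained in A_6 are: C_6 (6T1, order 6), S_3 (6T2, order 6), D_6 (6T3, order 12), C_3 x S_3 (6T5, order 18), A_4 x C_2 (6T6, order 24), S_4 (6T8, order 24), S_3 x S_3 (6T9, order 36), S_4 x C_2 (6T11, order 48), (S_3 x S_3) : C_2 (6T13, order 72), PGL(2,5) (6T14, order 120), S_6 (6T16, order 720). By Dedekind's theorem, for a prime p not dividing disc(f) the degrees of the irreducible factors of f mod p form the cycle type of an element of G. Factoring f modulo the 33 such primes p <= 139 (skipping 3, which divides the discriminant), each new pattern first appears at: mod 2: f = (x^6 + x^3 + 1), pattern 6; mod 7: f = (x + 1)(x + 2)(x + 4)(x^3 + 3), pattern 3+1+1+1; mod 17: f = (x^2 + x + 7)(x^2 + 4x + 7)(x^2 + 12x + 7), pattern 2+2+2; mod 19: f = (x^3 + 6)(x^3 + 10), pattern 3+3; mod 73: f = (x + 13)(x + 21)(x + 22)(x + 29)(x + 30)(x + 31), pattern 1+1+1+1+1+1. No other pattern occurs in this range, so the set of observed cycle types is {6, 3+1+1+1, 2+2+2, 3+3, 1+1+1+1+1+1}. The candidates containing elements of all these cycle types are C_3 x S_3 (6T5) of order 18, S_3 x S_3 (6T9) of order 36, (S_3 x S_3) : C_2 (6T13) of order 72, S_6 (6T16) of order 720; the others are excluded. The observed types are precisely the cycle types that occur in C_3 x S_3 (6T5). Each of the other remaining candidates has further cycle types, and by the Chebotarev density theorem the matching factorization patterns would occur for a proportion of primes equal to their share of the group: S_3 x S_3 (6T9) additionally contains elements of type 2+2+1+1 (9 of its 36 elements, about 25% of primes); (S_3 x S_3) : C_2 (6T13) additionally contains elements of type 4+2, 3+2+1, 2+2+1+1, 2+1+1+1+1 (45 of its 72 elements, about 62% of primes); S_6 (6T16) additionally contains elements of type 5+1, 4+2, 4+1+1, 3+2+1, 2+2+1+1, 2+1+1+1+1 (504 of its 720 elements, about 70% of primes). None of the 33 primes tested shows any such pattern (for each of these groups the chance of that is below 10^-4), which rules them out. Hence G = C_3 x S_3 (6T5), of order 18. The Galois group C_3 x S_3 (6T5) has order 18, so the splitting field has degree 18 over Q.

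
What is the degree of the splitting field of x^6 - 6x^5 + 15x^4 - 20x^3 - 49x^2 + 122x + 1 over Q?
48

The degree of the splitting field over Q equals the order of the Galois group, so first determine the group. The polynomial f is an irreducible sextic over Q, so G = Gal(f/Q) is one of the 16 transitive subgroups 6T1, ..., 6T16 of S_6. The discriminant of f is -3603718079512576, which is not a perfect square, so G is not contained in A_6. The transitive groups of degree 6 not contained in A_6 are: C_6 (6T1, order 6), S_3 (6T2, order 6), D_6 (6T3, order 12), C_3 x S_3 (6T5, order 18), A_4 x C_2 (6T6, order 24), S_4 (6T8, order 24), S_3 x S_3 (6T9, order 36), S_4 x C_2 (6T11, order 48), (S_3 x S_3) : C_2 (6T13, order 72), PGL(2,5) (6T14, order 120), S_6 (6T16, order 720). By Dedekind's theorem, for a prime p not dividing disc(f) the degrees of the irreducible factors of f mod p form the cycle type of an element of G. Factoring f modulo the 67 such primes p <= 347 (skipping 2, 229, which divide the discriminant), each new pattern first appears at: mod 3: f = (x^6 + x^3 + 2x^2 + 2x + 1), pattern 6; mod 5: f = (x^3 + x^2 + 3x + 1)(x^3 + 3x^2 + 4x + 1), pattern 3+3; mod 7: f = (x + 2)(x + 3)(x^4 + 3x^3 + x^2 + 6x + 6), pattern 4+1+1; mod 13: f = (x^2 + 11x + 8)(x^4 + 9x^3 + 12x^2 + 10x + 5), pattern 4+2; mod 23: f = (x^2 + 8x + 17)(x^2 + 11x + 14)(x^2 + 21x + 3), pattern 2+2+2; mod 29: f = (x + 8)(x + 19)(x^2 + 27)(x^2 + 25x + 2), pattern 2+2+1+1; mod 193: f = (x + 4)(x + 11)(x + 87)(x + 104)(x + 180)(x + 187), pattern 1+1+1+1+1+1; mod 347: f = (x + 5)(x + 44)(x + 301)(x + 340)(x^2 + 345x + 327), pattern 2+1+1+1+1. No other pattern occurs in this range, so the set of observed cycle types is {6, 3+3, 4+1+1, 4+2, 2+2+2, 2+2+1+1, 1+1+1+1+1+1, 2+1+1+1+1}. The candidates containing elements of all these cycle types are S_4 x C_2 (6T11) of order 48, S_6 (6T16) of order 720; the others are excluded. The observed types are precisely the cycle types that occur in S_4 x C_2 (6T11). Each of the other remaining candidates has further cycle types, and by the Chebotarev density theorem the matching factorization patterns would occur for a proportion of primes equal to their share of the group: S_6 (6T16) additionally contains elements of type 5+1, 3+2+1, 3+1+1+1 (304 of its 720 elements, about 42% of primes). None of the 67 primes tested shows any such pattern (for each of these groups the chance of that is below 10^-4), which rules them out. Hence G = S_4 x C_2 (6T11), of order 48. The Galois group S_4 x C_2 (6T11) has order 48, so the splitting field has degree 48 over Q.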